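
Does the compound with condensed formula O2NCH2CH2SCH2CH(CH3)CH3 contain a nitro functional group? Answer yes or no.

yes

–NO2 on carbon → nitro group.
C–S–C linkage → sulfide (thioether).
The O2NCH2 segment supplies the nitro: –NO2 on carbon → nitro group.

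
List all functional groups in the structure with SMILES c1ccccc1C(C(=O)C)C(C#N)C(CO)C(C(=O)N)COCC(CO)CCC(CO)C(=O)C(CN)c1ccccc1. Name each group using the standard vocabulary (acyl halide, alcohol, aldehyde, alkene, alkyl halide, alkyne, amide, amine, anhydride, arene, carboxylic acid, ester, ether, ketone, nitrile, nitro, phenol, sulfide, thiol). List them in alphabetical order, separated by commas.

C6H5– phenyl ring → arene.
pendant –COCH3: carbonyl C bonded to two carbons → ketone.
pendant –C≡N: nitrile.
pendant –CH2OH on an sp³ backbone C → alcohol.
pendant –CONH2: carbonyl C bonded to C and N → amide.
C–O–C with sp³ carbons on both sides and no adjacent C=O → ether.
pendant –CH2OH on an sp³ backbone C → alcohol.
pendant –CH2OH on an sp³ backbone C → alcohol.
–C(=O)– with carbon on both sides → ketone.
pendant –CH2NH2: N on sp³ C, no adjacent C=O → amine.
–C6H5 phenyl ring → arene.

alcohol, amide, amine, arene, ether, ketone, nitrile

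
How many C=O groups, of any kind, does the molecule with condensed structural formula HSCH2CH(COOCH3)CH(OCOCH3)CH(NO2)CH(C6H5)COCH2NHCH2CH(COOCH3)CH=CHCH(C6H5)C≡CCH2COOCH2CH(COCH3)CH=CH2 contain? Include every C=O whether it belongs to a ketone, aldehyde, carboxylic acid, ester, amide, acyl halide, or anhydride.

6

CH(COOCH3): ester, 1 C=O (running total 1).
CH(OCOCH3): ester, 1 C=O (running total 2).
CO: ketone, 1 C=O (running total 3).
CH(COOCH3): ester, 1 C=O (running total 4).
CH2COOCH2: ester, 1 C=O (running total 5).
CH(COCH3): ketone, 1 C=O (running total 6).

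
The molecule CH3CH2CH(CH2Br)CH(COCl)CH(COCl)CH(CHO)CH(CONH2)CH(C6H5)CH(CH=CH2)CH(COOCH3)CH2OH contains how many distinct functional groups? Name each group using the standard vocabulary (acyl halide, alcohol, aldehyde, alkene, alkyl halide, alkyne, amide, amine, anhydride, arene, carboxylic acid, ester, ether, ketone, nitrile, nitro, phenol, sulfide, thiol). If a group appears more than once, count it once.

8

pendant –CH2X: halogen on sp³ carbon → alkyl halide.
pendant –C(=O)X: carbonyl C bonded to C and halogen → acyl halide.
pendant –C(=O)X: carbonyl C bonded to C and halogen → acyl halide.
pendant –CHO: carbonyl C bonded to C and H → aldehyde.
pendant –CONH2: carbonyl C bonded to C and N → amide.
pendant –C6H5: benzene ring → arene.
pendant –CH=CH2: C=C double bond → alkene.
pendant –COOCH3: carbonyl C bonded to C and –OCH3 → ester.
–OH on an sp³ carbon → alcohol.
Distinct types present: acyl halide, alcohol, aldehyde, alkene, alkyl halide, amide, arene, ester.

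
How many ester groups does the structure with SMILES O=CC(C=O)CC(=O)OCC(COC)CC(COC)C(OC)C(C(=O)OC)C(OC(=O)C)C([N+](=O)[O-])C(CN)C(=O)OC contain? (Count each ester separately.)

4

terminal –CHO: carbonyl C bonded to H and C → aldehyde.
pendant –CHO: carbonyl C bonded to C and H → aldehyde.
–C(=O)–O–C with C on the carbonyl side → ester.
pendant –CH2OCH3: C–O–C linkage → ether.
pendant –CH2OCH3: C–O–C linkage → ether.
pendant –OCH3: C–O–C with sp³ C, no adjacent C=O → ether.
pendant –COOCH3: carbonyl C bonded to C and –OCH3 → ester.
pendant –OC(=O)CH3: an acyloxy group → ester.
–NO2 on an sp³ carbon → nitro (the N=O is not a carbonyl).
pendant –CH2NH2: N on sp³ C, no adjacent C=O → amine.
–C(=O)OCH3: carbonyl C bonded to C and to –OCH3 → ester (not ketone + ether).
Ester appears at: CH2COOCH2, CH(COOCH3), CH(OCOCH3), COOCH3 → 4.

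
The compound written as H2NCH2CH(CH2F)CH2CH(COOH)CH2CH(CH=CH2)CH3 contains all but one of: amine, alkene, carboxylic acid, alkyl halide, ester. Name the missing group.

amine: present (H2NCH2 — –NH2 on an sp³ carbon with no adjacent C=O → amine).
alkyl halide: present (CH(CH2F) — pendant –CH2X: halogen on sp³ carbon → alkyl halide).
carboxylic acid: present (CH(COOH) — pendant –COOH: carbonyl C bonded to C and –OH → carboxylic acid).
alkene: present (CH(CH=CH2) — pendant –CH=CH2: C=C double bond → alkene).
ester: no segment matches this pattern.

ester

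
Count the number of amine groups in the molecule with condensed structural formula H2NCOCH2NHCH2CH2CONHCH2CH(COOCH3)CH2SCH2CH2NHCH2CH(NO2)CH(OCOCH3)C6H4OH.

2

Working along the chain:
  H2NCO: –C(=O)NH2: carbonyl C bonded to C and to N → amide (the N is not a separate amine).
  CH2NHCH2: C–N–C with sp³ carbons and no adjacent C=O → amine (secondary).
  CH2CONHCH2: –C(=O)–N– linkage → amide (the N is not an amine).
  CH(COOCH3): pendant –COOCH3: carbonyl C bonded to C and –OCH3 → ester.
  CH2SCH2: C–S–C linkage → sulfide (thioether).
  CH2NHCH2: C–N–C with sp³ carbons and no adjacent C=O → amine (secondary).
  CH(NO2): –NO2 on an sp³ carbon → nitro (the N=O is not a carbonyl).
  CH(OCOCH3): pendant –OC(=O)CH3: an acyloxy group → ester.
  C6H4OH: –OH attached directly to an aromatic ring → phenol (not alcohol); the ring itself is an arene.
Amine appears at: CH2NHCH2, CH2NHCH2 → 2.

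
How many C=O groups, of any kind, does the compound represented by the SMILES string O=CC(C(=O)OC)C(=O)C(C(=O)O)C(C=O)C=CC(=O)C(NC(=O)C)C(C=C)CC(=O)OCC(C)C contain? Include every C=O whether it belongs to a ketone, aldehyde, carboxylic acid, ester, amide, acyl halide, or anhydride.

8

OHC: aldehyde, 1 C=O (running total 1).
CH(COOCH3): ester, 1 C=O (running total 2).
CO: ketone, 1 C=O (running total 3).
CH(COOH): carboxylic acid, 1 C=O (running total 4).
CH(CHO): aldehyde, 1 C=O (running total 5).
CO: ketone, 1 C=O (running total 6).
CH(NHCOCH3): amide, 1 C=O (running total 7).
CH2COOCH2: ester, 1 C=O (running total 8).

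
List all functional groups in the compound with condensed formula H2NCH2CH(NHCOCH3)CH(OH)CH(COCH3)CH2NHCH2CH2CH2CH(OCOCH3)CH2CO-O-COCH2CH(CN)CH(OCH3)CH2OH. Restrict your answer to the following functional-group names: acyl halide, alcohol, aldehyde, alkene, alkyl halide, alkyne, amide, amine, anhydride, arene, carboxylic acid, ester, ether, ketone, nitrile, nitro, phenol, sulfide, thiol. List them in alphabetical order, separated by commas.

Working along the chain:
  H2NCH2: –NH2 on an sp³ carbon with no adjacent C=O → amine.
  CH(NHCOCH3): pendant –NHC(=O)CH3: N bonded to a carbonyl → amide (not amine).
  CH(OH): –OH on an sp³ carbon → alcohol (secondary).
  CH(COCH3): pendant –COCH3: carbonyl C bonded to two carbons → ketone.
  CH2NHCH2: C–N–C with sp³ carbons and no adjacent C=O → amine (secondary).
  CH(OCOCH3): pendant –OC(=O)CH3: an acyloxy group → ester.
  CH2CO-O-COCH2: two acyl groups sharing one oxygen, –C(=O)–O–C(=O)– → anhydride.
  CH(CN): pendant –C≡N: nitrile.
  CH(OCH3): pendant –OCH3: C–O–C with sp³ C, no adjacent C=O → ether.
  CH2OH: –OH on an sp³ carbon → alcohol.

alcohol, amide, amine, anhydride, ester, ether, ketone, nitrile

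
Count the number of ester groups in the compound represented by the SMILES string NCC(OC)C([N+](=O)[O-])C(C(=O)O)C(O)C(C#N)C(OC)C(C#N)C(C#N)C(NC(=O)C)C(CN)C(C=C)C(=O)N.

0

Reading the structure from left to right:
  H2NCH2: –NH2 on an sp³ carbon with no adjacent C=O → amine.
  CH(OCH3): pendant –OCH3: C–O–C with sp³ C, no adjacent C=O → ether.
  CH(NO2): –NO2 on an sp³ carbon → nitro (the N=O is not a carbonyl).
  CH(COOH): pendant –COOH: carbonyl C bonded to C and –OH → carboxylic acid.
  CH(OH): –OH on an sp³ carbon → alcohol (secondary).
  CH(CN): pendant –C≡N: nitrile.
  CH(OCH3): pendant –OCH3: C–O–C with sp³ C, no adjacent C=O → ether.
  CH(CN): pendant –C≡N: nitrile.
  CH(CN): pendant –C≡N: nitrile.
  CH(NHCOCH3): pendant –NHC(=O)CH3: N bonded to a carbonyl → amide (not amine).
  CH(CH2NH2): pendant –CH2NH2: N on sp³ C, no adjacent C=O → amine.
  CH(CH=CH2): pendant –CH=CH2: C=C double bond → alkene.
  CONH2: –C(=O)NH2: carbonyl C bonded to C and to N → amide (the N is not a separate amine).
No segment is a ester: CH(OCH3) is ether, not ester; CH(COOH) is carboxylic acid, not ester; CH(OCH3) is ether, not ester. → 0.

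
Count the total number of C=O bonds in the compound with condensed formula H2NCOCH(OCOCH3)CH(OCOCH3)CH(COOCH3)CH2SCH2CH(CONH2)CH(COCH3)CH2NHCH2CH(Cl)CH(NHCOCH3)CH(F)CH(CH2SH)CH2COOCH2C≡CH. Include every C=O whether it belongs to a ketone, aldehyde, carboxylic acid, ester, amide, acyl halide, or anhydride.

8

H2NCO: amide, 1 C=O (running total 1).
CH(OCOCH3): ester, 1 C=O (running total 2).
CH(OCOCH3): ester, 1 C=O (running total 3).
CH(COOCH3): ester, 1 C=O (running total 4).
CH(CONH2): amide, 1 C=O (running total 5).
CH(COCH3): ketone, 1 C=O (running total 6).
CH(NHCOCH3): amide, 1 C=O (running total 7).
CH2COOCH2: ester, 1 C=O (running total 8).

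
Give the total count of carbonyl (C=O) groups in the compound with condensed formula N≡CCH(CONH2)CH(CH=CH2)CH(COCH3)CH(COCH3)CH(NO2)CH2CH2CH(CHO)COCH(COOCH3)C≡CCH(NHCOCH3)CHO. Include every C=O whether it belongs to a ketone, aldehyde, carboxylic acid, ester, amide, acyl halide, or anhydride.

CH(CONH2): amide, 1 C=O (running total 1).
CH(COCH3): ketone, 1 C=O (running total 2).
CH(COCH3): ketone, 1 C=O (running total 3).
CH(CHO): aldehyde, 1 C=O (running total 4).
CO: ketone, 1 C=O (running total 5).
CH(COOCH3): ester, 1 C=O (running total 6).
CH(NHCOCH3): amide, 1 C=O (running total 7).
CHO: aldehyde, 1 C=O (running total 8).

8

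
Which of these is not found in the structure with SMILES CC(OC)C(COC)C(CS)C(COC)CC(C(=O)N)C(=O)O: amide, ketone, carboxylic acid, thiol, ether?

thiol: present (CH(CH2SH) — pendant –CH2SH → thiol).
ether: present (CH(OCH3) — pendant –OCH3: C–O–C with sp³ C, no adjacent C=O → ether).
carboxylic acid: present (COOH — –COOH: carbonyl C bonded to –OH and C → carboxylic acid (the –OH is not a separate alcohol)).
amide: present (CH(CONH2) — pendant –CONH2: carbonyl C bonded to C and N → amide).
ketone: absent. In CH(CONH2), the C=O is bonded to nitrogen, which defines an amide, not a ketone. In COOH, the C=O bears an –OH, making it a carboxylic acid rather than a ketone.

ketone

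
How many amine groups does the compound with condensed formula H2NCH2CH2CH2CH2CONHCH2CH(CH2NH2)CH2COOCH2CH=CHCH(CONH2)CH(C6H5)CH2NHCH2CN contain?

Working along the chain:
  H2NCH2: –NH2 on an sp³ carbon with no adjacent C=O → amine.
  CH2CONHCH2: –C(=O)–N– linkage → amide (the N is not an amine).
  CH(CH2NH2): pendant –CH2NH2: N on sp³ C, no adjacent C=O → amine.
  CH2COOCH2: –C(=O)–O–C with C on the carbonyl side → ester.
  CH=CH: C=C double bond → alkene.
  CH(CONH2): pendant –CONH2: carbonyl C bonded to C and N → amide.
  CH(C6H5): pendant –C6H5: benzene ring → arene.
  CH2NHCH2: C–N–C with sp³ carbons and no adjacent C=O → amine (secondary).
  CN: –C≡N: carbon triple-bonded to nitrogen → nitrile.
Amine appears at: H2NCH2, CH(CH2NH2), CH2NHCH2 → 3.

3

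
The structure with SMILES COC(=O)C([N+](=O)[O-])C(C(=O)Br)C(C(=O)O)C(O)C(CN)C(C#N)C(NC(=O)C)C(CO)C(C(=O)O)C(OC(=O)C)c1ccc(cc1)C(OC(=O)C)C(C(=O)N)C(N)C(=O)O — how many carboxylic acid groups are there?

Working along the chain:
  CH3OOC: CH3O–C(=O)–: carbonyl C bonded to C and to –OCH3 → ester (not ketone + ether).
  CH(NO2): –NO2 on an sp³ carbon → nitro (the N=O is not a carbonyl).
  CH(COBr): pendant –C(=O)X: carbonyl C bonded to C and halogen → acyl halide.
  CH(COOH): pendant –COOH: carbonyl C bonded to C and –OH → carboxylic acid.
  CH(OH): –OH on an sp³ carbon → alcohol (secondary).
  CH(CH2NH2): pendant –CH2NH2: N on sp³ C, no adjacent C=O → amine.
  CH(CN): pendant –C≡N: nitrile.
  CH(NHCOCH3): pendant –NHC(=O)CH3: N bonded to a carbonyl → amide (not amine).
  CH(CH2OH): pendant –CH2OH on an sp³ backbone C → alcohol.
  CH(COOH): pendant –COOH: carbonyl C bonded to C and –OH → carboxylic acid.
  CH(OCOCH3): pendant –OC(=O)CH3: an acyloxy group → ester.
  C6H4: para-disubstituted benzene ring → arene.
  CH(OCOCH3): pendant –OC(=O)CH3: an acyloxy group → ester.
  CH(CONH2): pendant –CONH2: carbonyl C bonded to C and N → amide.
  CH(NH2): –NH2 on an sp³ carbon with no adjacent C=O → amine.
  COOH: –COOH: carbonyl C bonded to –OH and C → carboxylic acid (the –OH is not a separate alcohol).
Carboxylic acid appears at: CH(COOH), CH(COOH), COOH → 3.

3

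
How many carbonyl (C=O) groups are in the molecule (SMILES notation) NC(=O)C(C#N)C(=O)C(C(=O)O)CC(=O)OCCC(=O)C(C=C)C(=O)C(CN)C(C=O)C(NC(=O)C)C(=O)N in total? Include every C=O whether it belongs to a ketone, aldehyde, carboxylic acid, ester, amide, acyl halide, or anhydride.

H2NCO: amide, 1 C=O (running total 1).
CO: ketone, 1 C=O (running total 2).
CH(COOH): carboxylic acid, 1 C=O (running total 3).
CH2COOCH2: ester, 1 C=O (running total 4).
CO: ketone, 1 C=O (running total 5).
CO: ketone, 1 C=O (running total 6).
CH(CHO): aldehyde, 1 C=O (running total 7).
CH(NHCOCH3): amide, 1 C=O (running total 8).
CONH2: amide, 1 C=O (running total 9).

9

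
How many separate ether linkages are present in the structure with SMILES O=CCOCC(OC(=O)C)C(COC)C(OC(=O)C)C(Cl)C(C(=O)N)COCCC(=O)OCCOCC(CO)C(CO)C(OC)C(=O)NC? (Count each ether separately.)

5

Taking each segment in turn:
  OHC: terminal –CHO: carbonyl C bonded to H and C → aldehyde.
  CH2OCH2: C–O–C with sp³ carbons on both sides and no adjacent C=O → ether.
  CH(OCOCH3): pendant –OC(=O)CH3: an acyloxy group → ester.
  CH(CH2OCH3): pendant –CH2OCH3: C–O–C linkage → ether.
  CH(OCOCH3): pendant –OC(=O)CH3: an acyloxy group → ester.
  CH(Cl): halogen on an sp³ carbon → alkyl halide.
  CH(CONH2): pendant –CONH2: carbonyl C bonded to C and N → amide.
  CH2OCH2: C–O–C with sp³ carbons on both sides and no adjacent C=O → ether.
  CH2COOCH2: –C(=O)–O–C with C on the carbonyl side → ester.
  CH2OCH2: C–O–C with sp³ carbons on both sides and no adjacent C=O → ether.
  CH(CH2OH): pendant –CH2OH on an sp³ backbone C → alcohol.
  CH(CH2OH): pendant –CH2OH on an sp³ backbone C → alcohol.
  CH(OCH3): pendant –OCH3: C–O–C with sp³ C, no adjacent C=O → ether.
  CONHCH3: –C(=O)NHCH3: carbonyl C bonded to C and to N → amide (the N is not an amine).
Ether appears at: CH2OCH2, CH(CH2OCH3), CH2OCH2, CH2OCH2, CH(OCH3) → 5.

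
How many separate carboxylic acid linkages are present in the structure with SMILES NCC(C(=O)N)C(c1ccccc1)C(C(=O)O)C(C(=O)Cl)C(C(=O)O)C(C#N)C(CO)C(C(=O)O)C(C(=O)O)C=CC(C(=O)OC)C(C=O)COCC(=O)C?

4

Working along the chain:
  H2NCH2: –NH2 on an sp³ carbon with no adjacent C=O → amine.
  CH(CONH2): pendant –CONH2: carbonyl C bonded to C and N → amide.
  CH(C6H5): pendant –C6H5: benzene ring → arene.
  CH(COOH): pendant –COOH: carbonyl C bonded to C and –OH → carboxylic acid.
  CH(COCl): pendant –C(=O)X: carbonyl C bonded to C and halogen → acyl halide.
  CH(COOH): pendant –COOH: carbonyl C bonded to C and –OH → carboxylic acid.
  CH(CN): pendant –C≡N: nitrile.
  CH(CH2OH): pendant –CH2OH on an sp³ backbone C → alcohol.
  CH(COOH): pendant –COOH: carbonyl C bonded to C and –OH → carboxylic acid.
  CH(COOH): pendant –COOH: carbonyl C bonded to C and –OH → carboxylic acid.
  CH=CH: C=C double bond → alkene.
  CH(COOCH3): pendant –COOCH3: carbonyl C bonded to C and –OCH3 → ester.
  CH(CHO): pendant –CHO: carbonyl C bonded to C and H → aldehyde.
  CH2OCH2: C–O–C with sp³ carbons on both sides and no adjacent C=O → ether.
  CO: –C(=O)– with carbon on both sides → ketone.
Carboxylic acid appears at: CH(COOH), CH(COOH), CH(COOH), CH(COOH) → 4.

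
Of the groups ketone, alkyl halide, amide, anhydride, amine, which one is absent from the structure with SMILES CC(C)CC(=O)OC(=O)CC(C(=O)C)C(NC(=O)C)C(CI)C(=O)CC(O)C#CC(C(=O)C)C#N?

amine

anhydride: present (CH2CO-O-COCH2 — two acyl groups sharing one oxygen, –C(=O)–O–C(=O)– → anhydride).
ketone: present (CH(COCH3) — pendant –COCH3: carbonyl C bonded to two carbons → ketone).
alkyl halide: present (CH(CH2I) — pendant –CH2X: halogen on sp³ carbon → alkyl halide).
amide: present (CH(NHCOCH3) — pendant –NHC(=O)CH3: N bonded to a carbonyl → amide (not amine)).
amine: absent. In CH(NHCOCH3), the nitrogen is bonded directly to a carbonyl carbon, making it part of an amide, not a free amine.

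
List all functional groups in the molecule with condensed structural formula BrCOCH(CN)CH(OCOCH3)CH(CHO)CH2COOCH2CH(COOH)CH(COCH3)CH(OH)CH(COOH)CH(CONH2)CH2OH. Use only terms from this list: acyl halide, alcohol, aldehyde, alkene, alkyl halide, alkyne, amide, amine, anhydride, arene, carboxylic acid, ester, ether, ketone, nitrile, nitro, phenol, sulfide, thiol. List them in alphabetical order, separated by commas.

Working along the chain:
  BrCO: –C(=O)Br: carbonyl C bonded to C and to a halogen → acyl halide (not alkyl halide).
  CH(CN): pendant –C≡N: nitrile.
  CH(OCOCH3): pendant –OC(=O)CH3: an acyloxy group → ester.
  CH(CHO): pendant –CHO: carbonyl C bonded to C and H → aldehyde.
  CH2COOCH2: –C(=O)–O–C with C on the carbonyl side → ester.
  CH(COOH): pendant –COOH: carbonyl C bonded to C and –OH → carboxylic acid.
  CH(COCH3): pendant –COCH3: carbonyl C bonded to two carbons → ketone.
  CH(OH): –OH on an sp³ carbon → alcohol (secondary).
  CH(COOH): pendant –COOH: carbonyl C bonded to C and –OH → carboxylic acid.
  CH(CONH2): pendant –CONH2: carbonyl C bonded to C and N → amide.
  CH2OH: –OH on an sp³ carbon → alcohol.

acyl halide, alcohol, aldehyde, amide, carboxylic acid, ester, ketone, nitrile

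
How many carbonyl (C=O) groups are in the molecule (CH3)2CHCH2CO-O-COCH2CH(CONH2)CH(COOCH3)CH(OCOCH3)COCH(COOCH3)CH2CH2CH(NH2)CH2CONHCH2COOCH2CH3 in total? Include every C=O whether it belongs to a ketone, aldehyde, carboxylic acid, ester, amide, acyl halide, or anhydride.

9

CH2CO-O-COCH2: anhydride, 2 C=O (running total 2).
CH(CONH2): amide, 1 C=O (running total 3).
CH(COOCH3): ester, 1 C=O (running total 4).
CH(OCOCH3): ester, 1 C=O (running total 5).
CO: ketone, 1 C=O (running total 6).
CH(COOCH3): ester, 1 C=O (running total 7).
CH2CONHCH2: amide, 1 C=O (running total 8).
COOCH2CH3: ester, 1 C=O (running total 9).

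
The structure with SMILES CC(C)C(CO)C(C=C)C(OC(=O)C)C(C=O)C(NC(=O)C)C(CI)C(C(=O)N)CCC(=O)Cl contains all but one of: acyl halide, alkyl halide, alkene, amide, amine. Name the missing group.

acyl halide: present (COCl — –C(=O)Cl: carbonyl C bonded to C and to a halogen → acyl halide (not alkyl halide)).
amide: present (CH(NHCOCH3) — pendant –NHC(=O)CH3: N bonded to a carbonyl → amide (not amine)).
alkyl halide: present (CH(CH2I) — pendant –CH2X: halogen on sp³ carbon → alkyl halide).
alkene: present (CH(CH=CH2) — pendant –CH=CH2: C=C double bond → alkene).
amine: absent. In each of CH(NHCOCH3) and CH(CONH2), the nitrogen is bonded directly to a carbonyl carbon, making it part of an amide, not a free amine.

amine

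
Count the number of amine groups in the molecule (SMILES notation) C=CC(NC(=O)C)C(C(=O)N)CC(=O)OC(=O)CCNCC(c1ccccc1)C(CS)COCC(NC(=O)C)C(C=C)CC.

1

Taking each segment in turn:
  CH2=CH: C=C double bond → alkene.
  CH(NHCOCH3): pendant –NHC(=O)CH3: N bonded to a carbonyl → amide (not amine).
  CH(CONH2): pendant –CONH2: carbonyl C bonded to C and N → amide.
  CH2CO-O-COCH2: two acyl groups sharing one oxygen, –C(=O)–O–C(=O)– → anhydride.
  CH2NHCH2: C–N–C with sp³ carbons and no adjacent C=O → amine (secondary).
  CH(C6H5): pendant –C6H5: benzene ring → arene.
  CH(CH2SH): pendant –CH2SH → thiol.
  CH2OCH2: C–O–C with sp³ carbons on both sides and no adjacent C=O → ether.
  CH(NHCOCH3): pendant –NHC(=O)CH3: N bonded to a carbonyl → amide (not amine).
  CH(CH=CH2): pendant –CH=CH2: C=C double bond → alkene.
Amine appears at: CH2NHCH2 → 1.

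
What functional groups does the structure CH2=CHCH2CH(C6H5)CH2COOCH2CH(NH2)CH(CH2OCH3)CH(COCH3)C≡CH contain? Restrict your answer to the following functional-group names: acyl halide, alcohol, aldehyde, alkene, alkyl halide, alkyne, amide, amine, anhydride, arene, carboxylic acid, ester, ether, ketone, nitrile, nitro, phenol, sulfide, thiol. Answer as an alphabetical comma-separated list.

Taking each segment in turn:
  CH2=CH: C=C double bond → alkene.
  CH(C6H5): pendant –C6H5: benzene ring → arene.
  CH2COOCH2: –C(=O)–O–C with C on the carbonyl side → ester.
  CH(NH2): –NH2 on an sp³ carbon with no adjacent C=O → amine.
  CH(CH2OCH3): pendant –CH2OCH3: C–O–C linkage → ether.
  CH(COCH3): pendant –COCH3: carbonyl C bonded to two carbons → ketone.
  C≡CH: C≡C triple bond → alkyne.

alkene, alkyne, amine, arene, ester, ether, ketone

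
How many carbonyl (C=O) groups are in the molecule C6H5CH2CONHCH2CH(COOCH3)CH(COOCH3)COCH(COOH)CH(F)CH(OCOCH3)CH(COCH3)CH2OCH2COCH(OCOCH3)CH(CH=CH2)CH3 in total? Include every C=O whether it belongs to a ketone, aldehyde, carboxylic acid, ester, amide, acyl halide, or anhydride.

CH2CONHCH2: amide, 1 C=O (running total 1).
CH(COOCH3): ester, 1 C=O (running total 2).
CH(COOCH3): ester, 1 C=O (running total 3).
CO: ketone, 1 C=O (running total 4).
CH(COOH): carboxylic acid, 1 C=O (running total 5).
CH(OCOCH3): ester, 1 C=O (running total 6).
CH(COCH3): ketone, 1 C=O (running total 7).
CO: ketone, 1 C=O (running total 8).
CH(OCOCH3): ester, 1 C=O (running total 9).

9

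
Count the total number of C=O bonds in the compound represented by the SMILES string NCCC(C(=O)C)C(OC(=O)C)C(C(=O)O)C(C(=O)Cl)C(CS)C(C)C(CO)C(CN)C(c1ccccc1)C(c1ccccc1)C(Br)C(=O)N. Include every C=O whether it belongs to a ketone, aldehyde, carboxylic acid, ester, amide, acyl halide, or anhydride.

5

CH(COCH3): ketone, 1 C=O (running total 1).
CH(OCOCH3): ester, 1 C=O (running total 2).
CH(COOH): carboxylic acid, 1 C=O (running total 3).
CH(COCl): acyl halide, 1 C=O (running total 4).
CONH2: amide, 1 C=O (running total 5).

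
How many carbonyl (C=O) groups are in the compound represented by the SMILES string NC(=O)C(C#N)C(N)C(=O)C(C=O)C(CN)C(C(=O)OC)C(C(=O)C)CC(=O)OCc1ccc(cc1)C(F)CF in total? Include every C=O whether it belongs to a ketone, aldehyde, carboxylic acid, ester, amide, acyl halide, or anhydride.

H2NCO: amide, 1 C=O (running total 1).
CO: ketone, 1 C=O (running total 2).
CH(CHO): aldehyde, 1 C=O (running total 3).
CH(COOCH3): ester, 1 C=O (running total 4).
CH(COCH3): ketone, 1 C=O (running total 5).
CH2COOCH2: ester, 1 C=O (running total 6).

6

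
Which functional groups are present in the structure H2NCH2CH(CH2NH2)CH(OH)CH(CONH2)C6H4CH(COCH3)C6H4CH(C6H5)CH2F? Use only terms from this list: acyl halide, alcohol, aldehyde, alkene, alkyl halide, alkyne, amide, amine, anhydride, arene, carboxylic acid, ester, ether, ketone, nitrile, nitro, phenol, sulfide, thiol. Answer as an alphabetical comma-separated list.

Taking each segment in turn:
  H2NCH2: –NH2 on an sp³ carbon with no adjacent C=O → amine.
  CH(CH2NH2): pendant –CH2NH2: N on sp³ C, no adjacent C=O → amine.
  CH(OH): –OH on an sp³ carbon → alcohol (secondary).
  CH(CONH2): pendant –CONH2: carbonyl C bonded to C and N → amide.
  C6H4: para-disubstituted benzene ring → arene.
  CH(COCH3): pendant –COCH3: carbonyl C bonded to two carbons → ketone.
  C6H4: para-disubstituted benzene ring → arene.
  CH(C6H5): pendant –C6H5: benzene ring → arene.
  CH2F: halogen on an sp³ carbon → alkyl halide.

alcohol, alkyl halide, amide, amine, arene, ketone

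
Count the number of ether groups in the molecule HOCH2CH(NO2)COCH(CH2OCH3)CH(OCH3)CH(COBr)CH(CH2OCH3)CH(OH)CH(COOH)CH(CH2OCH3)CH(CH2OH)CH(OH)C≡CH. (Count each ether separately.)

4

HO– on an sp³ carbon → alcohol.
–NO2 on an sp³ carbon → nitro (the N=O is not a carbonyl).
–C(=O)– with carbon on both sides → ketone.
pendant –CH2OCH3: C–O–C linkage → ether.
pendant –OCH3: C–O–C with sp³ C, no adjacent C=O → ether.
pendant –C(=O)X: carbonyl C bonded to C and halogen → acyl halide.
pendant –CH2OCH3: C–O–C linkage → ether.
–OH on an sp³ carbon → alcohol (secondary).
pendant –COOH: carbonyl C bonded to C and –OH → carboxylic acid.
pendant –CH2OCH3: C–O–C linkage → ether.
pendant –CH2OH on an sp³ backbone C → alcohol.
–OH on an sp³ carbon → alcohol (secondary).
C≡C triple bond → alkyne.
Ether appears at: CH(CH2OCH3), CH(OCH3), CH(CH2OCH3), CH(CH2OCH3) → 4.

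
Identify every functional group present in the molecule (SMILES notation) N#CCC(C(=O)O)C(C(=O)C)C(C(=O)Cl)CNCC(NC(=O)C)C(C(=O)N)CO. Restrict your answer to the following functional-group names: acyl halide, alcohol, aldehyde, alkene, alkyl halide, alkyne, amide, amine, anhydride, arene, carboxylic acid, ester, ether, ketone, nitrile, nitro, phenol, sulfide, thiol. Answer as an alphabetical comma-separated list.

Reading the structure from left to right:
  N≡C: N≡C–: carbon triple-bonded to nitrogen → nitrile.
  CH(COOH): pendant –COOH: carbonyl C bonded to C and –OH → carboxylic acid.
  CH(COCH3): pendant –COCH3: carbonyl C bonded to two carbons → ketone.
  CH(COCl): pendant –C(=O)X: carbonyl C bonded to C and halogen → acyl halide.
  CH2NHCH2: C–N–C with sp³ carbons and no adjacent C=O → amine (secondary).
  CH(NHCOCH3): pendant –NHC(=O)CH3: N bonded to a carbonyl → amide (not amine).
  CH(CONH2): pendant –CONH2: carbonyl C bonded to C and N → amide.
  CH2OH: –OH on an sp³ carbon → alcohol.

acyl halide, alcohol, amide, amine, carboxylic acid, ketone, nitrile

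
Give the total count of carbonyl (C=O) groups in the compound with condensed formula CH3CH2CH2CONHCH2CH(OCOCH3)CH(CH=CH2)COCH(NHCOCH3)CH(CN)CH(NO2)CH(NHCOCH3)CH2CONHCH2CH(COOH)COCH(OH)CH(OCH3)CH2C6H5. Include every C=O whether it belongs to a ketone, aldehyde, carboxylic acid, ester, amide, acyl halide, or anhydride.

8

CH2CONHCH2: amide, 1 C=O (running total 1).
CH(OCOCH3): ester, 1 C=O (running total 2).
CO: ketone, 1 C=O (running total 3).
CH(NHCOCH3): amide, 1 C=O (running total 4).
CH(NHCOCH3): amide, 1 C=O (running total 5).
CH2CONHCH2: amide, 1 C=O (running total 6).
CH(COOH): carboxylic acid, 1 C=O (running total 7).
CO: ketone, 1 C=O (running total 8).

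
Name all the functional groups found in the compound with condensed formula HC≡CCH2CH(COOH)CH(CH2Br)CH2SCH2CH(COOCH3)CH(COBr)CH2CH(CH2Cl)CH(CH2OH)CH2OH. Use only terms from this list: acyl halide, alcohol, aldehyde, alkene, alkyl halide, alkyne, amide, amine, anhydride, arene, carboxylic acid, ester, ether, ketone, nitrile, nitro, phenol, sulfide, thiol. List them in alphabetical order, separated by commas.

Reading the structure from left to right:
  HC≡C: C≡C triple bond → alkyne.
  CH(COOH): pendant –COOH: carbonyl C bonded to C and –OH → carboxylic acid.
  CH(CH2Br): pendant –CH2X: halogen on sp³ carbon → alkyl halide.
  CH2SCH2: C–S–C linkage → sulfide (thioether).
  CH(COOCH3): pendant –COOCH3: carbonyl C bonded to C and –OCH3 → ester.
  CH(COBr): pendant –C(=O)X: carbonyl C bonded to C and halogen → acyl halide.
  CH(CH2Cl): pendant –CH2X: halogen on sp³ carbon → alkyl halide.
  CH(CH2OH): pendant –CH2OH on an sp³ backbone C → alcohol.
  CH2OH: –OH on an sp³ carbon → alcohol.

acyl halide, alcohol, alkyl halide, alkyne, carboxylic acid, ester, sulfide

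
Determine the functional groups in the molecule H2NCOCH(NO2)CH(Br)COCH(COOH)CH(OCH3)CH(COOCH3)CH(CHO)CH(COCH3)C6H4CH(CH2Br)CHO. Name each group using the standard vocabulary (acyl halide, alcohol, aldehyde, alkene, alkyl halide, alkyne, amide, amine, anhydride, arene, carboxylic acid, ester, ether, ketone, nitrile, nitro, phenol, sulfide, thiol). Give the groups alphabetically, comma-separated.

aldehyde, alkyl halide, amide, arene, carboxylic acid, ester, ether, ketone, nitro

Taking each segment in turn:
  H2NCO: –C(=O)NH2: carbonyl C bonded to C and to N → amide (the N is not a separate amine).
  CH(NO2): –NO2 on an sp³ carbon → nitro (the N=O is not a carbonyl).
  CH(Br): halogen on an sp³ carbon → alkyl halide.
  CO: –C(=O)– with carbon on both sides → ketone.
  CH(COOH): pendant –COOH: carbonyl C bonded to C and –OH → carboxylic acid.
  CH(OCH3): pendant –OCH3: C–O–C with sp³ C, no adjacent C=O → ether.
  CH(COOCH3): pendant –COOCH3: carbonyl C bonded to C and –OCH3 → ester.
  CH(CHO): pendant –CHO: carbonyl C bonded to C and H → aldehyde.
  CH(COCH3): pendant –COCH3: carbonyl C bonded to two carbons → ketone.
  C6H4: para-disubstituted benzene ring → arene.
  CH(CH2Br): pendant –CH2X: halogen on sp³ carbon → alkyl halide.
  CHO: terminal –CHO: carbonyl C bonded to H and C → aldehyde.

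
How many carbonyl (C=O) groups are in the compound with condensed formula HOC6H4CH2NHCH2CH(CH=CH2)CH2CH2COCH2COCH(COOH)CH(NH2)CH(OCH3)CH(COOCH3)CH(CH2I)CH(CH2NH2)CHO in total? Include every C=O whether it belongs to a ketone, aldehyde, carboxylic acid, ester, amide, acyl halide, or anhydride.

5

CO: ketone, 1 C=O (running total 1).
CO: ketone, 1 C=O (running total 2).
CH(COOH): carboxylic acid, 1 C=O (running total 3).
CH(COOCH3): ester, 1 C=O (running total 4).
CHO: aldehyde, 1 C=O (running total 5).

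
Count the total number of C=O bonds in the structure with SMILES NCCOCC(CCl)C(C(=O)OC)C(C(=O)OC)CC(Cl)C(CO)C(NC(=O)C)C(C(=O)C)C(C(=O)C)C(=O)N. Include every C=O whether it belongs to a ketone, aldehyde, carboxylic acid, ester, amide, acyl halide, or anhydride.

CH(COOCH3): ester, 1 C=O (running total 1).
CH(COOCH3): ester, 1 C=O (running total 2).
CH(NHCOCH3): amide, 1 C=O (running total 3).
CH(COCH3): ketone, 1 C=O (running total 4).
CH(COCH3): ketone, 1 C=O (running total 5).
CONH2: amide, 1 C=O (running total 6).

6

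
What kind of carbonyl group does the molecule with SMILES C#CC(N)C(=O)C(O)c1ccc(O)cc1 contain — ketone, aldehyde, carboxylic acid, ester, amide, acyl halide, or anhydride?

ketone

The carbonyl is in the CO segment: –C(=O)– with carbon on both sides → ketone.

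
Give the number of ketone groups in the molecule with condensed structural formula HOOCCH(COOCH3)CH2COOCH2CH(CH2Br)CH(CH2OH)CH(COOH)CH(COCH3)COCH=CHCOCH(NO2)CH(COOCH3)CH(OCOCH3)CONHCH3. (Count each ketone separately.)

Reading the structure from left to right:
  HOOC: –COOH: carbonyl C bonded to –OH and C → carboxylic acid (the –OH is not a separate alcohol).
  CH(COOCH3): pendant –COOCH3: carbonyl C bonded to C and –OCH3 → ester.
  CH2COOCH2: –C(=O)–O–C with C on the carbonyl side → ester.
  CH(CH2Br): pendant –CH2X: halogen on sp³ carbon → alkyl halide.
  CH(CH2OH): pendant –CH2OH on an sp³ backbone C → alcohol.
  CH(COOH): pendant –COOH: carbonyl C bonded to C and –OH → carboxylic acid.
  CH(COCH3): pendant –COCH3: carbonyl C bonded to two carbons → ketone.
  CO: –C(=O)– with carbon on both sides → ketone.
  CH=CH: C=C double bond → alkene.
  CO: –C(=O)– with carbon on both sides → ketone.
  CH(NO2): –NO2 on an sp³ carbon → nitro (the N=O is not a carbonyl).
  CH(COOCH3): pendant –COOCH3: carbonyl C bonded to C and –OCH3 → ester.
  CH(OCOCH3): pendant –OC(=O)CH3: an acyloxy group → ester.
  CONHCH3: –C(=O)NHCH3: carbonyl C bonded to C and to N → amide (the N is not an amine).
Ketone appears at: CH(COCH3), CO, CO → 3.

3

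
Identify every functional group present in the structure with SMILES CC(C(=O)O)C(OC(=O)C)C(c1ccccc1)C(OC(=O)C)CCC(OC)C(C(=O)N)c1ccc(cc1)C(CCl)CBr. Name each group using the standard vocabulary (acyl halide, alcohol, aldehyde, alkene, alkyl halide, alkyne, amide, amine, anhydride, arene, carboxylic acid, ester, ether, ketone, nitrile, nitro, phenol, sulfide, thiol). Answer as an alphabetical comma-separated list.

pendant –COOH: carbonyl C bonded to C and –OH → carboxylic acid.
pendant –OC(=O)CH3: an acyloxy group → ester.
pendant –C6H5: benzene ring → arene.
pendant –OC(=O)CH3: an acyloxy group → ester.
pendant –OCH3: C–O–C with sp³ C, no adjacent C=O → ether.
pendant –CONH2: carbonyl C bonded to C and N → amide.
para-disubstituted benzene ring → arene.
pendant –CH2X: halogen on sp³ carbon → alkyl halide.
halogen on an sp³ carbon → alkyl halide.

alkyl halide, amide, arene, carboxylic acid, ester, ether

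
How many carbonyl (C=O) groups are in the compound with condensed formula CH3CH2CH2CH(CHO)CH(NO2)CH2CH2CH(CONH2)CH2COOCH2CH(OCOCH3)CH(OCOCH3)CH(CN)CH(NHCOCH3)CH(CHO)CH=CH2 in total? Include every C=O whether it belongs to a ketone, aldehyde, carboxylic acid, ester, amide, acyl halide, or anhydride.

CH(CHO): aldehyde, 1 C=O (running total 1).
CH(CONH2): amide, 1 C=O (running total 2).
CH2COOCH2: ester, 1 C=O (running total 3).
CH(OCOCH3): ester, 1 C=O (running total 4).
CH(OCOCH3): ester, 1 C=O (running total 5).
CH(NHCOCH3): amide, 1 C=O (running total 6).
CH(CHO): aldehyde, 1 C=O (running total 7).

7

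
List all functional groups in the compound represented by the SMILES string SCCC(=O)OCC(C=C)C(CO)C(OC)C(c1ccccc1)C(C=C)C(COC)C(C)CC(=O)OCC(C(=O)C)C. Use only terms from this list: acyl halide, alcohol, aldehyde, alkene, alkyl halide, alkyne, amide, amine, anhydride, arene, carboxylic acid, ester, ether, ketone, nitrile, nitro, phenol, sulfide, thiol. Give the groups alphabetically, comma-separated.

alcohol, alkene, arene, ester, ether, ketone, thiol

Taking each segment in turn:
  HSCH2: –SH on an sp³ carbon → thiol.
  CH2COOCH2: –C(=O)–O–C with C on the carbonyl side → ester.
  CH(CH=CH2): pendant –CH=CH2: C=C double bond → alkene.
  CH(CH2OH): pendant –CH2OH on an sp³ backbone C → alcohol.
  CH(OCH3): pendant –OCH3: C–O–C with sp³ C, no adjacent C=O → ether.
  CH(C6H5): pendant –C6H5: benzene ring → arene.
  CH(CH=CH2): pendant –CH=CH2: C=C double bond → alkene.
  CH(CH2OCH3): pendant –CH2OCH3: C–O–C linkage → ether.
  CH2COOCH2: –C(=O)–O–C with C on the carbonyl side → ester.
  CH(COCH3): pendant –COCH3: carbonyl C bonded to two carbons → ketone.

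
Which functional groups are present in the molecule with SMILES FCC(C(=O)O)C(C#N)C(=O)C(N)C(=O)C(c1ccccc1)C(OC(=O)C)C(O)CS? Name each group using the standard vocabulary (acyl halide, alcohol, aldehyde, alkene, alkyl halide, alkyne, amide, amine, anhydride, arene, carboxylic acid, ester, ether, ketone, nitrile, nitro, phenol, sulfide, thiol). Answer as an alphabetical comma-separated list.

Taking each segment in turn:
  FCH2: halogen on an sp³ carbon → alkyl halide.
  CH(COOH): pendant –COOH: carbonyl C bonded to C and –OH → carboxylic acid.
  CH(CN): pendant –C≡N: nitrile.
  CO: –C(=O)– with carbon on both sides → ketone.
  CH(NH2): –NH2 on an sp³ carbon with no adjacent C=O → amine.
  CO: –C(=O)– with carbon on both sides → ketone.
  CH(C6H5): pendant –C6H5: benzene ring → arene.
  CH(OCOCH3): pendant –OC(=O)CH3: an acyloxy group → ester.
  CH(OH): –OH on an sp³ carbon → alcohol (secondary).
  CH2SH: –SH on an sp³ carbon → thiol.

alcohol, alkyl halide, amine, arene, carboxylic acid, ester, ketone, nitrile, thiol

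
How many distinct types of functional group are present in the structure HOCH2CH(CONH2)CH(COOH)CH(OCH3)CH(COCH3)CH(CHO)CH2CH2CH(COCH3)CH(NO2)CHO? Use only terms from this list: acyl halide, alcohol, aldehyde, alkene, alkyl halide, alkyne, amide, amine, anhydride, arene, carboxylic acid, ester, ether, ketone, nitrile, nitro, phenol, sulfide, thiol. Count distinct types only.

HO– on an sp³ carbon → alcohol.
pendant –CONH2: carbonyl C bonded to C and N → amide.
pendant –COOH: carbonyl C bonded to C and –OH → carboxylic acid.
pendant –OCH3: C–O–C with sp³ C, no adjacent C=O → ether.
pendant –COCH3: carbonyl C bonded to two carbons → ketone.
pendant –CHO: carbonyl C bonded to C and H → aldehyde.
pendant –COCH3: carbonyl C bonded to two carbons → ketone.
–NO2 on an sp³ carbon → nitro (the N=O is not a carbonyl).
terminal –CHO: carbonyl C bonded to H and C → aldehyde.
Distinct types present: alcohol, aldehyde, amide, carboxylic acid, ether, ketone, nitro.

7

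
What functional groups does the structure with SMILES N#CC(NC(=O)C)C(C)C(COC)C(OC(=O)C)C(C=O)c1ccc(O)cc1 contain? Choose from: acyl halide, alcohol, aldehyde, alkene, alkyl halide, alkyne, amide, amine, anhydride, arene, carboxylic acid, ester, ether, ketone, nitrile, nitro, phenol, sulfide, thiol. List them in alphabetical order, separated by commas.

aldehyde, amide, arene, ester, ether, nitrile, phenol

Working along the chain:
  N≡C: N≡C–: carbon triple-bonded to nitrogen → nitrile.
  CH(NHCOCH3): pendant –NHC(=O)CH3: N bonded to a carbonyl → amide (not amine).
  CH(CH2OCH3): pendant –CH2OCH3: C–O–C linkage → ether.
  CH(OCOCH3): pendant –OC(=O)CH3: an acyloxy group → ester.
  CH(CHO): pendant –CHO: carbonyl C bonded to C and H → aldehyde.
  C6H4OH: –OH attached directly to an aromatic ring → phenol (not alcohol); the ring itself is an arene.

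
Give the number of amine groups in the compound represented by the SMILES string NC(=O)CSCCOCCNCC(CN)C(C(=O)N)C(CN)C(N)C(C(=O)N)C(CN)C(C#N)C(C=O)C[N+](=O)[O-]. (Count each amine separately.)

Taking each segment in turn:
  H2NCO: –C(=O)NH2: carbonyl C bonded to C and to N → amide (the N is not a separate amine).
  CH2SCH2: C–S–C linkage → sulfide (thioether).
  CH2OCH2: C–O–C with sp³ carbons on both sides and no adjacent C=O → ether.
  CH2NHCH2: C–N–C with sp³ carbons and no adjacent C=O → amine (secondary).
  CH(CH2NH2): pendant –CH2NH2: N on sp³ C, no adjacent C=O → amine.
  CH(CONH2): pendant –CONH2: carbonyl C bonded to C and N → amide.
  CH(CH2NH2): pendant –CH2NH2: N on sp³ C, no adjacent C=O → amine.
  CH(NH2): –NH2 on an sp³ carbon with no adjacent C=O → amine.
  CH(CONH2): pendant –CONH2: carbonyl C bonded to C and N → amide.
  CH(CH2NH2): pendant –CH2NH2: N on sp³ C, no adjacent C=O → amine.
  CH(CN): pendant –C≡N: nitrile.
  CH(CHO): pendant –CHO: carbonyl C bonded to C and H → aldehyde.
  CH2NO2: –NO2 on carbon → nitro group.
Amine appears at: CH2NHCH2, CH(CH2NH2), CH(CH2NH2), CH(NH2), CH(CH2NH2) → 5.

5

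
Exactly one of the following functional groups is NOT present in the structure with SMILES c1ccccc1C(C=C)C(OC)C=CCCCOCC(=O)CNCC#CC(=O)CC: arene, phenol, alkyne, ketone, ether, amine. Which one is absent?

phenol

alkyne: present (C≡C — C≡C triple bond → alkyne).
ketone: present (CO — –C(=O)– with carbon on both sides → ketone).
ether: present (CH(OCH3) — pendant –OCH3: C–O–C with sp³ C, no adjacent C=O → ether).
amine: present (CH2NHCH2 — C–N–C with sp³ carbons and no adjacent C=O → amine (secondary)).
arene: present (C6H5 — C6H5– phenyl ring → arene).
phenol: no segment matches this pattern.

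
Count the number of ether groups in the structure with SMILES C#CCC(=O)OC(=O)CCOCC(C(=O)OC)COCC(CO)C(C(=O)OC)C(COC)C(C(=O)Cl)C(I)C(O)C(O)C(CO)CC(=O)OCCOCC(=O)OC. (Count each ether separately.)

Taking each segment in turn:
  HC≡C: C≡C triple bond → alkyne.
  CH2CO-O-COCH2: two acyl groups sharing one oxygen, –C(=O)–O–C(=O)– → anhydride.
  CH2OCH2: C–O–C with sp³ carbons on both sides and no adjacent C=O → ether.
  CH(COOCH3): pendant –COOCH3: carbonyl C bonded to C and –OCH3 → ester.
  CH2OCH2: C–O–C with sp³ carbons on both sides and no adjacent C=O → ether.
  CH(CH2OH): pendant –CH2OH on an sp³ backbone C → alcohol.
  CH(COOCH3): pendant –COOCH3: carbonyl C bonded to C and –OCH3 → ester.
  CH(CH2OCH3): pendant –CH2OCH3: C–O–C linkage → ether.
  CH(COCl): pendant –C(=O)X: carbonyl C bonded to C and halogen → acyl halide.
  CH(I): halogen on an sp³ carbon → alkyl halide.
  CH(OH): –OH on an sp³ carbon → alcohol (secondary).
  CH(OH): –OH on an sp³ carbon → alcohol (secondary).
  CH(CH2OH): pendant –CH2OH on an sp³ backbone C → alcohol.
  CH2COOCH2: –C(=O)–O–C with C on the carbonyl side → ester.
  CH2OCH2: C–O–C with sp³ carbons on both sides and no adjacent C=O → ether.
  COOCH3: –C(=O)OCH3: carbonyl C bonded to C and to –OCH3 → ester (not ketone + ether).
Ether appears at: CH2OCH2, CH2OCH2, CH(CH2OCH3), CH2OCH2 → 4.

4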